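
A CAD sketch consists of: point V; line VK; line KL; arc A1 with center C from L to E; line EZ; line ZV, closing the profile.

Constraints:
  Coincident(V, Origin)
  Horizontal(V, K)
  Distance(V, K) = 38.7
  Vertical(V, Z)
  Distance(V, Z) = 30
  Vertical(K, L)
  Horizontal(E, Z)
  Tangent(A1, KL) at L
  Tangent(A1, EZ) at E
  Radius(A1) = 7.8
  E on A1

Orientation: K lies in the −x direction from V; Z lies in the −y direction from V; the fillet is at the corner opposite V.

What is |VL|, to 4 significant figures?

44.62

V is at the origin; V and K share the same y with |VK| = 38.7 and K on the −x side, so K = (-38.70, 0.000). V and Z share the same x with |VZ| = 30.0 and Z on the −y side, so Z = (0.000, -30.00). The virtual corner opposite V is at (-38.70, -30.00). The tangent condition forces CL to be normal to KL and tangency of A1 to EZ means the radius CE is perpendicular to EZ, with radius 7.8, so the center C sits 7.8 in from both sides at C = (-30.90, -22.20). That places the tangent points at L = (-38.70, -22.20) on KL and E = (-30.90, -30.00) on EZ. Then |VL| = |L − V| = 44.62.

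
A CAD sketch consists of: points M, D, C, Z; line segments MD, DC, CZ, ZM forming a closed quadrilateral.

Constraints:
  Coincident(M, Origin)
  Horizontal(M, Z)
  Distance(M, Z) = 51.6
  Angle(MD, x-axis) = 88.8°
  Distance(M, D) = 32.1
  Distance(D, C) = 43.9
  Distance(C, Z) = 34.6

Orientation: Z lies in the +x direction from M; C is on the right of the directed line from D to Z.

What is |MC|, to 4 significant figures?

19.79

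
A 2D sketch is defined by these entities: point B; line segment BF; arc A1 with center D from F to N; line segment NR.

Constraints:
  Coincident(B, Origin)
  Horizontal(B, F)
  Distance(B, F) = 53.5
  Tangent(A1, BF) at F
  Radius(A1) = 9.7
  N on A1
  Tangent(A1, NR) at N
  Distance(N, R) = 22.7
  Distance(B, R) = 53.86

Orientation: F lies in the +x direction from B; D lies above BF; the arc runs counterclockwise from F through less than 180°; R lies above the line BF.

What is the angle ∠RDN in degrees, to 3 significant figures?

66.9°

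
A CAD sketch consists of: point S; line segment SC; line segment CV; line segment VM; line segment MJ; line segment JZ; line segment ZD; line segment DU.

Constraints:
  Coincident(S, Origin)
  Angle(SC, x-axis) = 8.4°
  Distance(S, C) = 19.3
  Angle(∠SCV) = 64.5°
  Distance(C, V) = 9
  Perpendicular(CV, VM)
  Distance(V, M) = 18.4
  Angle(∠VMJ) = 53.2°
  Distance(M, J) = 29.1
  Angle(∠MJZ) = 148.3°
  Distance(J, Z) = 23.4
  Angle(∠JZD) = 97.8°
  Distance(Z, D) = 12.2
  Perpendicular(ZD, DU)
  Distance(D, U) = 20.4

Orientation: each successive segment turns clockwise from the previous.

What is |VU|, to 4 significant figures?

14.40

∠JZD = 97.8° gives ZD at -77.80° from the x-axis; with |ZD| = 12.2, D = (48.28, 6.644). ZD is perpendicular to DU, so DU runs at -167.8°; with |DU| = 20.4, U = (28.34, 2.333). Then |VU| = |U − V| = 14.40.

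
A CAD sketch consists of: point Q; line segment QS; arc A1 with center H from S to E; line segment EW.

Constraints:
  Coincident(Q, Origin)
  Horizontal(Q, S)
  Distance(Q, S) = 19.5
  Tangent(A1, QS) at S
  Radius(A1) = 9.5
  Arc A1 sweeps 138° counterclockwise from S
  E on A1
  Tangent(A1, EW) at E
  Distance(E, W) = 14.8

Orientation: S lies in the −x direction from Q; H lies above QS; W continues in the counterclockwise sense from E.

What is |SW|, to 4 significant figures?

26.87

Q is at the origin; Q and S share the same y with |QS| = 19.5 and S on the −x side, so S = (-19.50, 0.000). A1 meets QS tangentially, so HS is at right angles to QS, so H = S + (0, 9.5) = (-19.50, 9.500). On A1, S sits at bearing -90° from H; a 138° counterclockwise sweep puts E at bearing 48°, so E = H + 9.5·(cos 48°, sin 48°) = (-13.14, 16.56). A1 meets EW tangentially, so HE is at right angles to EW, so EW runs along (−sin 48°, cos 48°); with |EW| = 14.8, W = (-24.14, 26.46). Then |SW| = |W − S| = 26.87.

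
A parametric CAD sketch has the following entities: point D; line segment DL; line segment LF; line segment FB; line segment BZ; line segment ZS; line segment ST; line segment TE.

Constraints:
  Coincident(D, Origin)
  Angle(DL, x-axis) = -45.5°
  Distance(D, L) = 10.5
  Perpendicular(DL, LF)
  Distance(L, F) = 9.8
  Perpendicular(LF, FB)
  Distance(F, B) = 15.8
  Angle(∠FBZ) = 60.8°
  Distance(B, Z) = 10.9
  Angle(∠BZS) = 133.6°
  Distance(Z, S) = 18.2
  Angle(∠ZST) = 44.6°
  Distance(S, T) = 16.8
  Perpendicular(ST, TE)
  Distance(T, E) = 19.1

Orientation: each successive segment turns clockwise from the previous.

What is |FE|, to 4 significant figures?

20.24

D is at the origin; DL runs at -45.5° with length 10.5, so L = (7.360, -7.489). DL ⟂ LF, so LF runs at -135.5°; with |LF| = 9.8, F = (0.3697, -14.36). LF is perpendicular to FB, so FB runs at 134.5°; with |FB| = 15.8, B = (-10.70, -3.089). ∠FBZ = 60.8° gives BZ at 15.30° from the x-axis; with |BZ| = 10.9, Z = (-0.1910, -0.2125). ∠BZS = 133.6° gives ZS at -31.10° from the x-axis; with |ZS| = 18.2, S = (15.39, -9.613). ∠ZST = 44.6° gives ST at -166.5° from the x-axis; with |ST| = 16.8, T = (-0.9428, -13.54). ST is perpendicular to TE, so TE runs at 103.5°; with |TE| = 19.1, E = (-5.402, 5.037). Then |FE| = |E − F| = 20.24.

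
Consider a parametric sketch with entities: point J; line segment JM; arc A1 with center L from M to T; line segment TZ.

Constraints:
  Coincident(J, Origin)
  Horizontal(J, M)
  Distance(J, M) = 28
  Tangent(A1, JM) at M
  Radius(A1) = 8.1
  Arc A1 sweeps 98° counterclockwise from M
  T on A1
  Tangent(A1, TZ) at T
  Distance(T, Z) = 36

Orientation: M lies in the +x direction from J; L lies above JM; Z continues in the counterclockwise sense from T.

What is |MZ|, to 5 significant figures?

44.978

J is at the origin; JM is horizontal with |JM| = 28.0 and M on the +x side, so M = (28.000, 0.0000). Since A1 is tangent to JM there, LM ⟂ JM, so L = M + (0, 8.1) = (28.000, 8.1000). On A1, M sits at bearing -90° from L; a 98° counterclockwise sweep puts T at bearing 8°, so T = L + 8.1·(cos 8°, sin 8°) = (36.021, 9.2273). Since A1 is tangent to TZ there, LT ⟂ TZ, so TZ runs along (−sin 8°, cos 8°); with |TZ| = 36.0, Z = (31.011, 44.877). Then |MZ| = |Z − M| = 44.978.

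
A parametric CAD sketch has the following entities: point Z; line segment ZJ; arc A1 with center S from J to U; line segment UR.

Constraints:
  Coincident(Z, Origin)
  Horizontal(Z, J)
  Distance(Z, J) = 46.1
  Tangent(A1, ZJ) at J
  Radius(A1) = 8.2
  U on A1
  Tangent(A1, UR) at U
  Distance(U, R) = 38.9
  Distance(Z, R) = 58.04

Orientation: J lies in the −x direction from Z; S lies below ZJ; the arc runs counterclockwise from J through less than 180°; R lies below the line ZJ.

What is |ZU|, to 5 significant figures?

54.676

Z is at the origin; ZJ is horizontal with |ZJ| = 46.1 and J on the −x side, so J = (-46.100, 0.0000). Since A1 is tangent to ZJ there, SJ ⟂ ZJ, so S = J + (0, -8.2) = (-46.100, -8.2000). Since SU ⟂ UR (tangency), |SR| = √(8.2² + 38.9²) = 39.755 regardless of where U sits on A1. So R lies on both circle(Z, 58.04) and circle(S, 39.755); the below-ZJ intersection is R = (-34.929, -46.353). U is the foot of the tangent from R: U = (-53.325, -12.078).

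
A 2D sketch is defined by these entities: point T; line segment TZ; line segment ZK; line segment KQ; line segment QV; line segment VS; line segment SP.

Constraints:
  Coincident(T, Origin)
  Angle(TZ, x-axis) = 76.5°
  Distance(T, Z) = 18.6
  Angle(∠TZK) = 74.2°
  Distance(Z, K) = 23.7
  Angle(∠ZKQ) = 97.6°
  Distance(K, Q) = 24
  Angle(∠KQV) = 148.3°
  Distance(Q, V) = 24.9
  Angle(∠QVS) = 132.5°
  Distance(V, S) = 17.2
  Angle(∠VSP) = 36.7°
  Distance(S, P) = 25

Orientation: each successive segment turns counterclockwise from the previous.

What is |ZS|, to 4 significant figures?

51.95

T is at the origin; TZ runs at 76.5° with length 18.6, so Z = (4.342, 18.09). ∠TZK = 74.2° gives ZK at -177.7° from the x-axis; with |ZK| = 23.7, K = (-19.34, 17.13). ∠ZKQ = 97.6° gives KQ at -95.30° from the x-axis; with |KQ| = 24.0, Q = (-21.56, -6.762). ∠KQV = 148.3° gives QV at -63.60° from the x-axis; with |QV| = 24.9, V = (-10.48, -29.07). ∠QVS = 132.5° gives VS at -16.10° from the x-axis; with |VS| = 17.2, S = (6.041, -33.84). Then |ZS| = |S − Z| = 51.95.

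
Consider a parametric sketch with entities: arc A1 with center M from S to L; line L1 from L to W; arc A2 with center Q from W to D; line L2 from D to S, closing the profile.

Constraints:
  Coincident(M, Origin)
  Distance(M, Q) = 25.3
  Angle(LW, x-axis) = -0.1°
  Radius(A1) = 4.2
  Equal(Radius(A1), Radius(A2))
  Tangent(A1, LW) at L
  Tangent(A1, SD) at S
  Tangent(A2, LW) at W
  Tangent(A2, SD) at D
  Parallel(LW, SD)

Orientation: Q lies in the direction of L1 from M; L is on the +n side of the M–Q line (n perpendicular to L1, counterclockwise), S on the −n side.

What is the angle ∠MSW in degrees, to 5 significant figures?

71.633°

The slot axis is L1's direction at -0.1°, so u = (cos -0.1°, sin -0.1°) = (1.0000, -0.0017453) and n = (−sin -0.1°, cos -0.1°) = (0.0017453, 1.0000). M is at the origin and Q lies 25.3 along u from M, so Q = 25.3·u = (25.300, -0.044157). Tangency of A1 to both parallel lines with radius 4.2 puts L and S at M ± 4.2·n: L = (0.0073304, 4.2000), S = (-0.0073304, -4.2000). Equal radii place W and D the same way about Q: W = Q + 4.2·n = (25.307, 4.1558), D = Q − 4.2·n = (25.293, -4.2442). Then cos ∠MSW = SM·SW / (|SM||SW|), giving 71.633°.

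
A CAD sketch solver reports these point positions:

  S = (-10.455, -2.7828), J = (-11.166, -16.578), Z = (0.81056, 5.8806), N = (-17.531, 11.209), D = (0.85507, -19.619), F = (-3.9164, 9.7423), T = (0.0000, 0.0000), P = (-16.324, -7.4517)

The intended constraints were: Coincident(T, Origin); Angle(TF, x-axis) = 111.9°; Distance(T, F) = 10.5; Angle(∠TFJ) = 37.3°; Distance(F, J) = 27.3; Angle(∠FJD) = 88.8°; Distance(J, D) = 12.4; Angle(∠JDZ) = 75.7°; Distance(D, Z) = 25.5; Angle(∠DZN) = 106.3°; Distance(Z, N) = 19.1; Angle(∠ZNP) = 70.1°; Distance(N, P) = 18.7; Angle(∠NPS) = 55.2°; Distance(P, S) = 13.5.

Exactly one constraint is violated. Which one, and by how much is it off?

Distance(P, S) = 13.5 — off by 6.00.

T = (0.00, 0.00) ✓; TF at 111.9° ✓; |TF| = 10.50 ✓; ∠TFJ = 37.30° ✓; |FJ| = 27.30 ✓; ∠FJD = 88.80° ✓; |JD| = 12.40 ✓; ∠JDZ = 75.70° ✓; |DZ| = 25.50 ✓; ∠DZN = 106.3° ✓; |ZN| = 19.10 ✓; ∠ZNP = 70.10° ✓; |NP| = 18.70 ✓; ∠NPS = 55.20° ✓; |PS| = 7.500 ✗.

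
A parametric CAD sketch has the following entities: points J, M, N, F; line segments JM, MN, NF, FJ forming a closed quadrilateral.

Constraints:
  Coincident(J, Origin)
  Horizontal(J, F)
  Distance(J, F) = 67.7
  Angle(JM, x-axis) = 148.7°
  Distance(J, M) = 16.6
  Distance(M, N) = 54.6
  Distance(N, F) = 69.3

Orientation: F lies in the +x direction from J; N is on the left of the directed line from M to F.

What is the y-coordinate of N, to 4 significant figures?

50.77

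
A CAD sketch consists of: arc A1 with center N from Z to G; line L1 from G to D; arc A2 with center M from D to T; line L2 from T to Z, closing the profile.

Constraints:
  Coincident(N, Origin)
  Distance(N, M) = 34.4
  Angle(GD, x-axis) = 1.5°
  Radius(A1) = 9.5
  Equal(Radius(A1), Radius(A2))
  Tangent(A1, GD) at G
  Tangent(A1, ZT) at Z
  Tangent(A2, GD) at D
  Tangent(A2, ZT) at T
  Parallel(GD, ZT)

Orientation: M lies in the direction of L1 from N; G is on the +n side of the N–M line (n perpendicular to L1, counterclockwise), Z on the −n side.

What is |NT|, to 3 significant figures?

35.7

Tangency of A1 to both parallel lines with radius 9.5 puts G and Z at N ± 9.5·n: G = (-0.249, 9.50), Z = (0.249, -9.50). Equal radii place D and T the same way about M: D = M + 9.5·n = (34.1, 10.4), T = M − 9.5·n = (34.6, -8.60). Then |NT| = |T − N| = 35.7.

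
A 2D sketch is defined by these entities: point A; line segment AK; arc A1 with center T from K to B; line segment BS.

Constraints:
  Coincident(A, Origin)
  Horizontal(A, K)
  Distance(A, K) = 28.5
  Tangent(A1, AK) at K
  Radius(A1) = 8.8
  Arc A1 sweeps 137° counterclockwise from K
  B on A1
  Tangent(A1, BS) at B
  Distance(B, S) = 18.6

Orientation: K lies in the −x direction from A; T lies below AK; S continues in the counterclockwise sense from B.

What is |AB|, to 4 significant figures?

37.72

A is at the origin; A and K share the same y with |AK| = 28.5 and K on the −x side, so K = (-28.50, 0.000). Since A1 is tangent to AK there, TK ⟂ AK, so T = K + (0, -8.8) = (-28.50, -8.800). On A1, K sits at bearing 90° from T; a 137° counterclockwise sweep puts B at bearing 227°, so B = T + 8.8·(cos 227°, sin 227°) = (-34.50, -15.24). Then |AB| = |B − A| = 37.72.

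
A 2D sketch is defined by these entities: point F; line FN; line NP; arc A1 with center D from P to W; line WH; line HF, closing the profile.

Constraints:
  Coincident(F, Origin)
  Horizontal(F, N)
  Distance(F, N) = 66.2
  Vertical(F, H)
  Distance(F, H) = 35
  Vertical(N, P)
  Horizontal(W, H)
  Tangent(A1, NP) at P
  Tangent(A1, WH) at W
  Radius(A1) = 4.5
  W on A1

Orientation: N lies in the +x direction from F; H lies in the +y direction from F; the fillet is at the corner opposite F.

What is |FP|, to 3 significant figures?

72.9

F is at the origin; F and N share the same y with |FN| = 66.2 and N on the +x side, so N = (66.2, 0.00). FH is vertical with |FH| = 35.0 and H on the +y side, so H = (0.00, 35.0). The virtual corner opposite F is at (66.2, 35.0). Since A1 is tangent to NP there, DP ⟂ NP and the tangent condition forces DW to be normal to WH, with radius 4.5, so the center D sits 4.5 in from both sides at D = (61.7, 30.5). That places the tangent points at P = (66.2, 30.5) on NP and W = (61.7, 35.0) on WH. Then |FP| = |P − F| = 72.9.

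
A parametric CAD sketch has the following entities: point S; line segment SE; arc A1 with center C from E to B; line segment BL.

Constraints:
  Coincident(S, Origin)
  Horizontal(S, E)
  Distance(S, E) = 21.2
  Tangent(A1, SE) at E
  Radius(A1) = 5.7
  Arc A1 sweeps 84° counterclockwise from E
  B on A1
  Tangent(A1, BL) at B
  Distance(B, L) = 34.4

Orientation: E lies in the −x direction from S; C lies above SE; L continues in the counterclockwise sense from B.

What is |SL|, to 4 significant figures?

41.09

S is at the origin; S and E share the same y with |SE| = 21.2 and E on the −x side, so E = (-21.20, 0.000). Since A1 is tangent to SE there, CE ⟂ SE, so C = E + (0, 5.7) = (-21.20, 5.700). On A1, E sits at bearing -90° from C; an 84° counterclockwise sweep puts B at bearing -6°, so B = C + 5.7·(cos -6°, sin -6°) = (-15.53, 5.104). A1 meets BL tangentially, so CB is at right angles to BL, so BL runs along (−sin -6°, cos -6°); with |BL| = 34.4, L = (-11.94, 39.32). Then |SL| = |L − S| = 41.09.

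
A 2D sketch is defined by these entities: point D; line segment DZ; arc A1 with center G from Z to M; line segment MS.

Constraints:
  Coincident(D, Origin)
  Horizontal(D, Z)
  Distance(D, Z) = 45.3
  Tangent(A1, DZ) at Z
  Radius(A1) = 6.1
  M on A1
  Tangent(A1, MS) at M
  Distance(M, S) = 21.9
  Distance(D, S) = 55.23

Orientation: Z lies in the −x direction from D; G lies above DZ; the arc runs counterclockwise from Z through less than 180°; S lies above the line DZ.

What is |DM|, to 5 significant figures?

40.419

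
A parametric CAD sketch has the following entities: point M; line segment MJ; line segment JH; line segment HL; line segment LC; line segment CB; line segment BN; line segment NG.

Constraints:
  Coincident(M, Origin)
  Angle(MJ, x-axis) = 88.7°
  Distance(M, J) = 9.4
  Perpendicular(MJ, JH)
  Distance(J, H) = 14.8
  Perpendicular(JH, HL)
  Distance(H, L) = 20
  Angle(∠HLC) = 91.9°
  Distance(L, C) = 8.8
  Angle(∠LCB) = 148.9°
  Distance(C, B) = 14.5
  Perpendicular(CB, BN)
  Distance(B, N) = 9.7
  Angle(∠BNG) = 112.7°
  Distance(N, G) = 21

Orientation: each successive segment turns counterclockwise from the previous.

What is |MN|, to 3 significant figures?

5.03

M is at the origin; MJ runs at 88.7° with length 9.4, so J = (0.213, 9.40). MJ is perpendicular to JH, so JH runs at 179°; with |JH| = 14.8, H = (-14.6, 9.73). JH ⟂ HL, so HL runs at -91.3°; with |HL| = 20.0, L = (-15.0, -10.3). ∠HLC = 91.9° gives LC at -3.20° from the x-axis; with |LC| = 8.8, C = (-6.25, -10.8). ∠LCB = 148.9° gives CB at 27.9° from the x-axis; with |CB| = 14.5, B = (6.56, -3.97). CB ⟂ BN, so BN runs at 118°; with |BN| = 9.7, N = (2.03, 4.60). Then |MN| = |N − M| = 5.03.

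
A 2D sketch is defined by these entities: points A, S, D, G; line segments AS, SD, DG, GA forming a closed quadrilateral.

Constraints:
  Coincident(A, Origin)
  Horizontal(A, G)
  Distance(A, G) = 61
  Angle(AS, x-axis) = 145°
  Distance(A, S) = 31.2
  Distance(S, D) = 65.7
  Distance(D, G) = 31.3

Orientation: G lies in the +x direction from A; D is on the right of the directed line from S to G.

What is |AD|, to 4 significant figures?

34.95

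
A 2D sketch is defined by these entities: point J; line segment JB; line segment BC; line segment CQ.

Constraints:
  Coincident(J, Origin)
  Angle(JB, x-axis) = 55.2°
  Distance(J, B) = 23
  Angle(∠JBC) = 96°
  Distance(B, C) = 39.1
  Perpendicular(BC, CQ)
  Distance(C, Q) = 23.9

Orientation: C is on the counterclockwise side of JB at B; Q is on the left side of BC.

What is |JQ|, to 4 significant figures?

41.52

J is at the origin; JB runs at 55.2° with length 23.0, so B = 23.0·(cos 55.2°, sin 55.2°) = (13.13, 18.89). ∠JBC = 96.0°, so BC runs at 55.2° + (180° − 96.0°) = 139.2° from the x-axis; with |BC| = 39.1, C = B + 39.1·(cos 139.2°, sin 139.2°) = (-16.47, 44.44). BC is perpendicular to CQ; with |CQ| = 23.9 on the left of BC, Q = C + 23.9·(-0.6534, -0.7570) = (-32.09, 26.34). Then |JQ| = |Q − J| = 41.52.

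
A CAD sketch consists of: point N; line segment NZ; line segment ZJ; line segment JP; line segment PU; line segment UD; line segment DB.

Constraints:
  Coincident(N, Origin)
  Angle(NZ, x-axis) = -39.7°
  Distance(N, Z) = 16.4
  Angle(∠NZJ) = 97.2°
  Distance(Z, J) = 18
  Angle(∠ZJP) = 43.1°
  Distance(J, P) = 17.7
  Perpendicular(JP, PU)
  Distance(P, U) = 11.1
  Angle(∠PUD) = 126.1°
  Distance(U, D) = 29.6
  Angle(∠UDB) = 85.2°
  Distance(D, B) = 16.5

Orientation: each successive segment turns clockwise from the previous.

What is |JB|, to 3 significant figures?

20.7

N is at the origin; NZ runs at -39.7° with length 16.4, so Z = (12.6, -10.5). ∠NZJ = 97.2° gives ZJ at -122° from the x-axis; with |ZJ| = 18.0, J = (2.95, -25.7). ∠ZJP = 43.1° gives JP at 101° from the x-axis; with |JP| = 17.7, P = (-0.309, -8.26). JP ⟂ PU, so PU runs at 10.6°; with |PU| = 11.1, U = (10.6, -6.22). ∠PUD = 126.1° gives UD at -43.3° from the x-axis; with |UD| = 29.6, D = (32.1, -26.5). ∠UDB = 85.2° gives DB at -138° from the x-axis; with |DB| = 16.5, B = (19.9, -37.5). Then |JB| = |B − J| = 20.7.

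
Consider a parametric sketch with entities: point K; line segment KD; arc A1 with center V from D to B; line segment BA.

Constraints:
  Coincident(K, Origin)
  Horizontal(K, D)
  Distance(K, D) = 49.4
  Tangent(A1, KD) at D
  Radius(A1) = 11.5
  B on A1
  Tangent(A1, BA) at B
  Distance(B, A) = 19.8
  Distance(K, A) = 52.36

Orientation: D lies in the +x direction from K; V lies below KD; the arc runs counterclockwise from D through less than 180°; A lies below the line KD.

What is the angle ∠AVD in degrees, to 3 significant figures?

158°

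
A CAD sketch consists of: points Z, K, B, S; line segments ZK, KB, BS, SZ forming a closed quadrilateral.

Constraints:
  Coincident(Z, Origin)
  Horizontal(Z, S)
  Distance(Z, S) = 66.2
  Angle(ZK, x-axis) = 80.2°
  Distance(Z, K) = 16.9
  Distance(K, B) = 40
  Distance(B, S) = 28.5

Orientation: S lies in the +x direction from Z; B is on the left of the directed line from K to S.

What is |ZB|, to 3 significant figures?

45.9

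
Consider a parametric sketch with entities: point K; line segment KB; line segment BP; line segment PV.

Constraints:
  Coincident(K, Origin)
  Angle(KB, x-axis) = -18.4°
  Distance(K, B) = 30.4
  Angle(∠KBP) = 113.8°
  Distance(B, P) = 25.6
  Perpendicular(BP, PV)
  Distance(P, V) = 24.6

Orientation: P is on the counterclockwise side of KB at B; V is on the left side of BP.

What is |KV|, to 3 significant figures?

38.0

K is at the origin; KB runs at -18.4° with length 30.4, so B = 30.4·(cos -18.4°, sin -18.4°) = (28.8, -9.60). ∠KBP = 113.8°, so BP runs at -18.4° + (180° − 113.8°) = 47.8° from the x-axis; with |BP| = 25.6, P = B + 25.6·(cos 47.8°, sin 47.8°) = (46.0, 9.37). The perpendicularity gives PV at right angles to BP; with |PV| = 24.6 on the left of BP, V = P + 24.6·(-0.741, 0.672) = (27.8, 25.9). Then |KV| = |V − K| = 38.0.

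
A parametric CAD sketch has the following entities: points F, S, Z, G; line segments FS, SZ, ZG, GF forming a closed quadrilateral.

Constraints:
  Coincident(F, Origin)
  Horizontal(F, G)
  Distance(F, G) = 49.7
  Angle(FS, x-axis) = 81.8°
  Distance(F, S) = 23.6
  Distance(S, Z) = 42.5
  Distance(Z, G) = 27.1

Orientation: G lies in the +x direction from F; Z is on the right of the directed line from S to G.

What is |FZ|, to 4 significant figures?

28.76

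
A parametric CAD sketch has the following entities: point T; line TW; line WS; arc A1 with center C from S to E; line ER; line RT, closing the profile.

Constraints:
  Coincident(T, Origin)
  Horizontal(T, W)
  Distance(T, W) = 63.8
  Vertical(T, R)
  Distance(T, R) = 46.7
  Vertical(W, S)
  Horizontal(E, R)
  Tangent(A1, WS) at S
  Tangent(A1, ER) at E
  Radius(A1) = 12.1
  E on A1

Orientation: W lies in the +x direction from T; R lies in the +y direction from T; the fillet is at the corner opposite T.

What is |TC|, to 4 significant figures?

62.21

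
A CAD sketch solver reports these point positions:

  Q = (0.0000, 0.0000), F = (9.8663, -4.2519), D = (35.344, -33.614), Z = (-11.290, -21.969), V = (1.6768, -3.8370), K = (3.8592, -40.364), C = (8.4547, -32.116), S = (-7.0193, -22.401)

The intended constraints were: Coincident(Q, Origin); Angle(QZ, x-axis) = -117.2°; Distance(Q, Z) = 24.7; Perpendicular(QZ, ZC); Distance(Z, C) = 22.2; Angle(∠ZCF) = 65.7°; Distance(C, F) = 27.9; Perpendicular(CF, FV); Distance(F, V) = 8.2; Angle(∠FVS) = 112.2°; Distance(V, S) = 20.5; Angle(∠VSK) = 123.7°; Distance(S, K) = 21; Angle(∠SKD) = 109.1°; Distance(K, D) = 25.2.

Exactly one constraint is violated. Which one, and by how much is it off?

Distance(K, D) = 25.2 — off by 7.00.

Q = (0.00, 0.00) ✓; QZ at -117.2° ✓; |QZ| = 24.70 ✓; ∠(QZ, ZC) = 90.00° ✓; |ZC| = 22.20 ✓; ∠ZCF = 65.70° ✓; |CF| = 27.90 ✓; ∠(CF, FV) = 90.00° ✓; |FV| = 8.200 ✓; ∠FVS = 112.2° ✓; |VS| = 20.50 ✓; ∠VSK = 123.7° ✓; |SK| = 21.00 ✓; ∠SKD = 109.1° ✓; |KD| = 32.20 ✗.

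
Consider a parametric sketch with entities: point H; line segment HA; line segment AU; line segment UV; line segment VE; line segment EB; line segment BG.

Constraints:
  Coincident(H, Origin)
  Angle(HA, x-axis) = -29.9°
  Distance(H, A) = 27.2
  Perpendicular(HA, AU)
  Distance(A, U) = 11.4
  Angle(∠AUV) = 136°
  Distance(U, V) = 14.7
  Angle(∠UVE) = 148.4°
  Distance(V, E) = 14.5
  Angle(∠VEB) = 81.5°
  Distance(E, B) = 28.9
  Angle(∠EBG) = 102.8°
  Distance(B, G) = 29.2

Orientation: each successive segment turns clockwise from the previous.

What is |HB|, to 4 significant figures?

3.167

H is at the origin; HA runs at -29.9° with length 27.2, so A = (23.58, -13.56). HA is perpendicular to AU, so AU runs at -119.9°; with |AU| = 11.4, U = (17.90, -23.44). ∠AUV = 136.0° gives UV at -163.9° from the x-axis; with |UV| = 14.7, V = (3.773, -27.52). ∠UVE = 148.4° gives VE at 164.5° from the x-axis; with |VE| = 14.5, E = (-10.20, -23.64). ∠VEB = 81.5° gives EB at 66.00° from the x-axis; with |EB| = 28.9, B = (1.555, 2.758). Then |HB| = |B − H| = 3.167.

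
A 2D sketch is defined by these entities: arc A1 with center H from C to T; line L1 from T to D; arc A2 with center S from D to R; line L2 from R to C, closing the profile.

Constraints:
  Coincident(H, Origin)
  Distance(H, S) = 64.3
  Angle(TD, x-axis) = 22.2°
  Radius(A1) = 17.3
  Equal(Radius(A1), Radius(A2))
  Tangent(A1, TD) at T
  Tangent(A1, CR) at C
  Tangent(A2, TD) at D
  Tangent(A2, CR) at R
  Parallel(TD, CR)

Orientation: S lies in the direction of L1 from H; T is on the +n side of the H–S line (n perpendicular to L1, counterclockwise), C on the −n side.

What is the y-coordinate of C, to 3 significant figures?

-16.0

H is at the origin and S lies 64.3 along u from H, so S = 64.3·u = (59.5, 24.3). Tangency of A1 to both parallel lines with radius 17.3 puts T and C at H ± 17.3·n: T = (-6.54, 16.0), C = (6.54, -16.0). So C.y = -16.0.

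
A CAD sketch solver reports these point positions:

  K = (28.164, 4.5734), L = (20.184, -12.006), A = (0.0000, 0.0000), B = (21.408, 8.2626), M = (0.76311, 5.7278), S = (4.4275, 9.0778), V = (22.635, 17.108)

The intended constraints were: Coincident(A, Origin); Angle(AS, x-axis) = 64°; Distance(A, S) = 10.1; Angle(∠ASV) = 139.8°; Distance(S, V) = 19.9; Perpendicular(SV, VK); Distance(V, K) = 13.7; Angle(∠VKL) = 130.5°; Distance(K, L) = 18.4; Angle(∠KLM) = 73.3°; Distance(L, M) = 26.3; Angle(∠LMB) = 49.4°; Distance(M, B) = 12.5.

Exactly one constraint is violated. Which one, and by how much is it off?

Distance(M, B) = 12.5 — off by 8.30.

A = (0.00, 0.00) ✓; AS at 64.00° ✓; |AS| = 10.10 ✓; ∠ASV = 139.8° ✓; |SV| = 19.90 ✓; ∠(SV, VK) = 90.00° ✓; |VK| = 13.70 ✓; ∠VKL = 130.5° ✓; |KL| = 18.40 ✓; ∠KLM = 73.30° ✓; |LM| = 26.30 ✓; ∠LMB = 49.40° ✓; |MB| = 20.80 ✗.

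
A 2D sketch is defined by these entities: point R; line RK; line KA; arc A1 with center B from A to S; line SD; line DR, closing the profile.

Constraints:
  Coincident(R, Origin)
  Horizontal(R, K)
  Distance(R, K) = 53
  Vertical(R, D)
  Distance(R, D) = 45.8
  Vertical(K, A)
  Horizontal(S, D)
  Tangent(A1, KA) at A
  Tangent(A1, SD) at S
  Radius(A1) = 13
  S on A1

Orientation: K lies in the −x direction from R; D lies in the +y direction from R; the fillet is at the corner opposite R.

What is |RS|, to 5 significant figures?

60.808

R is at the origin; R and K share the same y with |RK| = 53.0 and K on the −x side, so K = (-53.000, 0.0000). R and D share the same x with |RD| = 45.8 and D on the +y side, so D = (0.0000, 45.800). The virtual corner opposite R is at (-53.000, 45.800). Since A1 is tangent to KA there, BA ⟂ KA and since A1 is tangent to SD there, BS ⟂ SD, with radius 13.0, so the center B sits 13.0 in from both sides at B = (-40.000, 32.800). That places the tangent points at A = (-53.000, 32.800) on KA and S = (-40.000, 45.800) on SD. Then |RS| = |S − R| = 60.808.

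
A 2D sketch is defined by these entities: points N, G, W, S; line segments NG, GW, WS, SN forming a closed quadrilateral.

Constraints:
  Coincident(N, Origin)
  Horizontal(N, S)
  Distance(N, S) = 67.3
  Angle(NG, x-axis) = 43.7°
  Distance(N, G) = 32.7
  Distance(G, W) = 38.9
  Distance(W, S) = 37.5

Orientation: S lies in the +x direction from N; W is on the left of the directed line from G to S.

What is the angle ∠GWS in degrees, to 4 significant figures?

80.07°

Checks: |GW| = 38.90 ✓; |WS| = 37.50 ✓.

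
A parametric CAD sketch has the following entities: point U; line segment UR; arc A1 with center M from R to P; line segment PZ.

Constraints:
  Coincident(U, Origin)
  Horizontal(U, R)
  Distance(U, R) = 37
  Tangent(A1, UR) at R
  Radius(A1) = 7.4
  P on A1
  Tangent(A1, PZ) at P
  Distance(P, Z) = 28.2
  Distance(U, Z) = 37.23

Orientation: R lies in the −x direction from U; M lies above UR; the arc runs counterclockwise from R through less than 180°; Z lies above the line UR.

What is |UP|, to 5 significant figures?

30.448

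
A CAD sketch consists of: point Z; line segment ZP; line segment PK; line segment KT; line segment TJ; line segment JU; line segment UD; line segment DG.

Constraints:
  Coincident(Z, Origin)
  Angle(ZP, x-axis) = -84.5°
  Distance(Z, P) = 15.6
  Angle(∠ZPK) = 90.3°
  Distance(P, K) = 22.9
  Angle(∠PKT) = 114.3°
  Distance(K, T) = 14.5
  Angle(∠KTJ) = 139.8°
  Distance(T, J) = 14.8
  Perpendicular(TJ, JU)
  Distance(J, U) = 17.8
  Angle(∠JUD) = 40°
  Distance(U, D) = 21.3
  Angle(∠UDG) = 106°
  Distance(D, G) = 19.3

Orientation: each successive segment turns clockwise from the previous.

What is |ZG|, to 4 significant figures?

41.74

Z is at the origin; ZP runs at -84.5° with length 15.6, so P = (1.495, -15.53). ∠ZPK = 90.3° gives PK at -174.2° from the x-axis; with |PK| = 22.9, K = (-21.29, -17.84). ∠PKT = 114.3° gives KT at 120.1° from the x-axis; with |KT| = 14.5, T = (-28.56, -5.298). ∠KTJ = 139.8° gives TJ at 79.90° from the x-axis; with |TJ| = 14.8, J = (-25.96, 9.273). TJ ⟂ JU, so JU runs at -10.10°; with |JU| = 17.8, U = (-8.440, 6.151). ∠JUD = 40.0° gives UD at -150.1° from the x-axis; with |UD| = 21.3, D = (-26.90, -4.466). ∠UDG = 106.0° gives DG at 135.9° from the x-axis; with |DG| = 19.3, G = (-40.76, 8.965). Then |ZG| = |G − Z| = 41.74.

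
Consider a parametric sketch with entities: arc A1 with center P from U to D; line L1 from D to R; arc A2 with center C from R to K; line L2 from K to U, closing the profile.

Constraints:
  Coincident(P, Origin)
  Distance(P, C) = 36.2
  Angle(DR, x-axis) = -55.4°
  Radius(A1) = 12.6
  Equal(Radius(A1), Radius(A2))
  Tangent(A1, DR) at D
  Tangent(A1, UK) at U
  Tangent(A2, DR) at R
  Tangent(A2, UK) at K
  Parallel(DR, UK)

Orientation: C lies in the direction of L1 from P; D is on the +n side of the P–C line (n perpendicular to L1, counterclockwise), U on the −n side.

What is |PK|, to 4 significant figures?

38.33

The slot axis is L1's direction at -55.4°, so u = (cos -55.4°, sin -55.4°) = (0.5678, -0.8231) and n = (−sin -55.4°, cos -55.4°) = (0.8231, 0.5678). P is at the origin and C lies 36.2 along u from P, so C = 36.2·u = (20.56, -29.80). Tangency of A1 to both parallel lines with radius 12.6 puts D and U at P ± 12.6·n: D = (10.37, 7.155), U = (-10.37, -7.155). Equal radii place R and K the same way about C: R = C + 12.6·n = (30.93, -22.64), K = C − 12.6·n = (10.18, -36.95). Then |PK| = |K − P| = 38.33.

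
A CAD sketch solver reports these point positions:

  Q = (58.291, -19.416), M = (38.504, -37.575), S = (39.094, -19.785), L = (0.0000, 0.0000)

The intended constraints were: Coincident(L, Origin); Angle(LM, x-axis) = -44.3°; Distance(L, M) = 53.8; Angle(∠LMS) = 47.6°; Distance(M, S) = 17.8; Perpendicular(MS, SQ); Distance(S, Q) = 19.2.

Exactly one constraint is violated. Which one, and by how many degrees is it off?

Perpendicular(MS, SQ) — off by 3.00°.

L = (0.00, 0.00) ✓; LM at -44.30° ✓; |LM| = 53.80 ✓; ∠LMS = 47.60° ✓; |MS| = 17.80 ✓; ∠(MS, SQ) = 87.00° ✗; |SQ| = 19.20 ✓.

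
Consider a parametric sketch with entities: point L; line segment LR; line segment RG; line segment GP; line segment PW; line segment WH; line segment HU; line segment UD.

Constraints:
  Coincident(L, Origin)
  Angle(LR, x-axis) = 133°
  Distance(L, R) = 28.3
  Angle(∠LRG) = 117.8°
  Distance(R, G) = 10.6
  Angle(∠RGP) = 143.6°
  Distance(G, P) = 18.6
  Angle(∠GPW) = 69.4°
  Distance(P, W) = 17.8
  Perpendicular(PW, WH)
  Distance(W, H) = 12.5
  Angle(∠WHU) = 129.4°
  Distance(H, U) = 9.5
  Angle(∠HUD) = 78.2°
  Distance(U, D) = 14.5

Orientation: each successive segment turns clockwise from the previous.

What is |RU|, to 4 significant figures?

6.813

L is at the origin; LR runs at 133.0° with length 28.3, so R = (-19.30, 20.70). ∠LRG = 117.8° gives RG at 70.80° from the x-axis; with |RG| = 10.6, G = (-15.81, 30.71). ∠RGP = 143.6° gives GP at 34.40° from the x-axis; with |GP| = 18.6, P = (-0.4675, 41.22). ∠GPW = 69.4° gives PW at -76.20° from the x-axis; with |PW| = 17.8, W = (3.778, 23.93). PW ⟂ WH, so WH runs at -166.2°; with |WH| = 12.5, H = (-8.361, 20.95). ∠WHU = 129.4° gives HU at 143.2° from the x-axis; with |HU| = 9.5, U = (-15.97, 26.64). Then |RU| = |U − R| = 6.813.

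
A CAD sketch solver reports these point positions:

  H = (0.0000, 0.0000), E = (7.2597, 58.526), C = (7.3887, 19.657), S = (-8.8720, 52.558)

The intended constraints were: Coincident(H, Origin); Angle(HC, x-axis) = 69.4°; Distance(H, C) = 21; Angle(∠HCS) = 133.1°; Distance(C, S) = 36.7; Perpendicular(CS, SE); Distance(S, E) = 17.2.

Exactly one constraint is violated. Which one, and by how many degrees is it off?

Perpendicular(CS, SE) — off by 6.00°.

H = (0.00, 0.00) ✓; HC at 69.40° ✓; |HC| = 21.00 ✓; ∠HCS = 133.1° ✓; |CS| = 36.70 ✓; ∠(CS, SE) = 96.00° ✗; |SE| = 17.20 ✓.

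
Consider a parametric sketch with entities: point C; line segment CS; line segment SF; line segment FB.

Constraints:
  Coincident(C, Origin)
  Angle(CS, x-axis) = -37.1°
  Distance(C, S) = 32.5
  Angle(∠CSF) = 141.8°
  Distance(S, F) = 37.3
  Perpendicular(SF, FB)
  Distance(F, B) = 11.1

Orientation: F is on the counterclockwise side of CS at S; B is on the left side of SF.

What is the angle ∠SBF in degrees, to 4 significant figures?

73.43°

∠CSF = 141.8°, so SF runs at -37.1° + (180° − 141.8°) = 1.100° from the x-axis; with |SF| = 37.3, F = S + 37.3·(cos 1.100°, sin 1.100°) = (63.21, -18.89). The perpendicularity gives FB at right angles to SF; with |FB| = 11.1 on the left of SF, B = F + 11.1·(-0.01920, 0.9998) = (63.00, -7.790). Then cos ∠SBF = BS·BF / (|BS||BF|), giving 73.43°.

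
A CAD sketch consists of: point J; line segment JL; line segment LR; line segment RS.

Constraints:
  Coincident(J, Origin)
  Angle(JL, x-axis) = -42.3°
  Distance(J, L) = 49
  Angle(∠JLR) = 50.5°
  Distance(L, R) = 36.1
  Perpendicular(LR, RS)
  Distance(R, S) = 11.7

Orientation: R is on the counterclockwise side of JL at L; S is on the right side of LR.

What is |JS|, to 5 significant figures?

49.755

J is at the origin; JL runs at -42.3° with length 49.0, so L = 49.0·(cos -42.3°, sin -42.3°) = (36.242, -32.978). ∠JLR = 50.5°, so LR runs at -42.3° + (180° − 50.5°) = 87.200° from the x-axis; with |LR| = 36.1, R = L + 36.1·(cos 87.200°, sin 87.200°) = (38.005, 3.0793). The perpendicularity gives RS at right angles to LR; with |RS| = 11.7 on the right of LR, S = R + 11.7·(0.99881, -0.048850) = (49.691, 2.5077). Then |JS| = |S − J| = 49.755.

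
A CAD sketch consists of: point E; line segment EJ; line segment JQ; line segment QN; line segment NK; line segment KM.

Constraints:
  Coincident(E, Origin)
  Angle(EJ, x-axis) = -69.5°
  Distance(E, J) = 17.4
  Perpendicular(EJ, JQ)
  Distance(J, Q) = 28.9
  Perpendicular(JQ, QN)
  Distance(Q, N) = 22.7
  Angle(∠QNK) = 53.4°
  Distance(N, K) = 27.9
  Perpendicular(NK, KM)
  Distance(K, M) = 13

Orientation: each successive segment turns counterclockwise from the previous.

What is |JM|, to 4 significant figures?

14.91

∠QNK = 53.4° gives NK at -122.9° from the x-axis; with |NK| = 27.9, K = (10.06, -8.340). NK is perpendicular to KM, so KM runs at -32.90°; with |KM| = 13.0, M = (20.97, -15.40). Then |JM| = |M − J| = 14.91.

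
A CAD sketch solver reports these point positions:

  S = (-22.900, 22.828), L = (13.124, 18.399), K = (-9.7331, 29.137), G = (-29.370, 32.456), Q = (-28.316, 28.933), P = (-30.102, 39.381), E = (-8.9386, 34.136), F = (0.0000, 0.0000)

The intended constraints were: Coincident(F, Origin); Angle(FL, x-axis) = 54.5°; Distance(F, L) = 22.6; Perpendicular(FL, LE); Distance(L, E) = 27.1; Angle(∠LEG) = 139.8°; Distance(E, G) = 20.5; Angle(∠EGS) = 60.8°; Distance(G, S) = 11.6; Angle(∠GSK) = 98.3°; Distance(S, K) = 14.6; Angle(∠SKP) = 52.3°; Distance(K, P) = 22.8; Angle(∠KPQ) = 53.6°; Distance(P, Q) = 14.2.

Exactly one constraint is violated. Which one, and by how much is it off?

Distance(P, Q) = 14.2 — off by 3.60.

F = (0.00, 0.00) ✓; FL at 54.50° ✓; |FL| = 22.60 ✓; ∠(FL, LE) = 90.00° ✓; |LE| = 27.10 ✓; ∠LEG = 139.8° ✓; |EG| = 20.50 ✓; ∠EGS = 60.80° ✓; |GS| = 11.60 ✓; ∠GSK = 98.30° ✓; |SK| = 14.60 ✓; ∠SKP = 52.30° ✓; |KP| = 22.80 ✓; ∠KPQ = 53.60° ✓; |PQ| = 10.60 ✗.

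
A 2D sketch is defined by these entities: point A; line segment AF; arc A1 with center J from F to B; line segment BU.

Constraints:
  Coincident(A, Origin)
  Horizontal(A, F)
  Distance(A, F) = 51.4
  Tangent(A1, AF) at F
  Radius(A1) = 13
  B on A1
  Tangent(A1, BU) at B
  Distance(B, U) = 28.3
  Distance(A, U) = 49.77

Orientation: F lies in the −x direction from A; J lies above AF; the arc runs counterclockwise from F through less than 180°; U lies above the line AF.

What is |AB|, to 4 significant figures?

40.02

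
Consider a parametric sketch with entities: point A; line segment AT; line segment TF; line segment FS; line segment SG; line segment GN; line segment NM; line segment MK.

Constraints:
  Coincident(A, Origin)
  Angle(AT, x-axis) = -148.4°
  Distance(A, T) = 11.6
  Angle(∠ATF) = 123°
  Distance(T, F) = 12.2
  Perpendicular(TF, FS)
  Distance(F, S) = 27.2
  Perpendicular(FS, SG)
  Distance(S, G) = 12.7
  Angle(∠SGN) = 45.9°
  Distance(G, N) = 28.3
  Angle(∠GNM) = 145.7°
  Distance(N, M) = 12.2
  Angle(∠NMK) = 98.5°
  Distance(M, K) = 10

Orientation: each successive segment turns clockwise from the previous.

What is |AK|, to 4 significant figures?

41.10

A is at the origin; AT runs at -148.4° with length 11.6, so T = (-9.880, -6.078). ∠ATF = 123.0° gives TF at 154.6° from the x-axis; with |TF| = 12.2, F = (-20.90, -0.8452). TF ⟂ FS, so FS runs at 64.60°; with |FS| = 27.2, S = (-9.234, 23.73). The perpendicularity gives SG at right angles to FS, so SG runs at -25.40°; with |SG| = 12.7, G = (2.239, 18.28). ∠SGN = 45.9° gives GN at -159.5° from the x-axis; with |GN| = 28.3, N = (-24.27, 8.367). ∠GNM = 145.7° gives NM at 166.2° from the x-axis; with |NM| = 12.2, M = (-36.12, 11.28). ∠NMK = 98.5° gives MK at 84.70° from the x-axis; with |MK| = 10.0, K = (-35.19, 21.23). Then |AK| = |K − A| = 41.10.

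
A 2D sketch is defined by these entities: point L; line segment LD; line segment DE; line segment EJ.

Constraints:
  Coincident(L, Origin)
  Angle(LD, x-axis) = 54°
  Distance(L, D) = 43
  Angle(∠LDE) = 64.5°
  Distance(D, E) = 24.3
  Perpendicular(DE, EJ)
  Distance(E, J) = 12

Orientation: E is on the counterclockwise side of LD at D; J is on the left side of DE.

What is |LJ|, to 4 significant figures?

27.43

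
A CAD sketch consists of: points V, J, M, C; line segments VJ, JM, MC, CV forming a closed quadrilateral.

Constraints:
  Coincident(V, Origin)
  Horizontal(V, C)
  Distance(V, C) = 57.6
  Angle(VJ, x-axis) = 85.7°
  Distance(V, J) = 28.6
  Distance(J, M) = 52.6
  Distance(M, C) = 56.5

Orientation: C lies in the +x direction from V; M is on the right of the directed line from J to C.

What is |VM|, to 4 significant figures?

24.75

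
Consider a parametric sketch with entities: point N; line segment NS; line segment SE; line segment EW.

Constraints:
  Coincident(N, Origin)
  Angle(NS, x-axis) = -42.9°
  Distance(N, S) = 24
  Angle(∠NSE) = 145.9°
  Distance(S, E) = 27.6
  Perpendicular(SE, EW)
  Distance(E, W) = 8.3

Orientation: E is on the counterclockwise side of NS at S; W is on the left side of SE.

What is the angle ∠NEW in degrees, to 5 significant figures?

74.176°

∠NSE = 145.9°, so SE runs at -42.9° + (180° − 145.9°) = -8.8000° from the x-axis; with |SE| = 27.6, E = S + 27.6·(cos -8.8000°, sin -8.8000°) = (44.856, -20.560). SE ⟂ EW; with |EW| = 8.3 on the left of SE, W = E + 8.3·(0.15299, 0.98823) = (46.126, -12.357). Then cos ∠NEW = EN·EW / (|EN||EW|), giving 74.176°.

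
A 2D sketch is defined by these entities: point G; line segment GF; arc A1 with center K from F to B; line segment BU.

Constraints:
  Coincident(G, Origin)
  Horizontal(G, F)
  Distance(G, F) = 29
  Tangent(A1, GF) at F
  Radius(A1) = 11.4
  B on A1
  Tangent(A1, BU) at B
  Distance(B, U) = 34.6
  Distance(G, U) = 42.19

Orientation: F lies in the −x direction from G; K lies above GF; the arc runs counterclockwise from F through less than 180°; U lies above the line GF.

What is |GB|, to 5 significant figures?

19.830

Checks: |KB| = 11.40 ✓; ∠(KB, BU) = 90.00° ✓; |BU| = 34.60 ✓; |GU| = 42.19 ✓.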